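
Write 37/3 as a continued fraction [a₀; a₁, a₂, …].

[12; 3]

37 ÷ 3 → quotient 12, remainder 1
3 ÷ 1 → quotient 3, remainder 0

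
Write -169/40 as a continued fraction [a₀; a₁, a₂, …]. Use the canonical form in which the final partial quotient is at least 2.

[-5; 1, 3, 2, 4]

-169 = -5·40 + 31, so a_0 = -5
40 = 1·31 + 9, so a_1 = 1
31 = 3·9 + 4, so a_2 = 3
9 = 2·4 + 1, so a_3 = 2
4 = 4·1 + 0, so a_4 = 4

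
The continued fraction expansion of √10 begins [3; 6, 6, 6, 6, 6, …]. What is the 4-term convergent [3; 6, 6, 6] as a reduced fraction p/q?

721/228

Collapse the nested fraction from the inside out:
Start with 6.
6 + 1/(6/1) = 6 + 1/6 = 37/6
6 + 1/(37/6) = 6 + 6/37 = 228/37
3 + 1/(228/37) = 3 + 37/228 = 721/228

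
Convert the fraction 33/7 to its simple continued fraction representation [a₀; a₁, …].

Run the Euclidean algorithm, recording each quotient:
33 = 4·7 + 5, so a_0 = 4
7 = 1·5 + 2, so a_1 = 1
5 = 2·2 + 1, so a_2 = 2
2 = 2·1 + 0, so a_3 = 2

[4; 1, 2, 2]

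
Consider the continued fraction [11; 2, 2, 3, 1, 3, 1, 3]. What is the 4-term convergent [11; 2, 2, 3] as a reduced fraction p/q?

Start with 3.
2 + 1/(3/1) = 2 + 1/3 = 7/3
2 + 1/(7/3) = 2 + 3/7 = 17/7
11 + 1/(17/7) = 11 + 7/17 = 194/17

194/17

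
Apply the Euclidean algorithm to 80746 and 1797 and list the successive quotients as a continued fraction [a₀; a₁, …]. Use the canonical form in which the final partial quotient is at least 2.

[44; 1, 14, 9, 1, 11]

⌊80746/1797⌋ = 44, remainder 1678
⌊1797/1678⌋ = 1, remainder 119
⌊1678/119⌋ = 14, remainder 12
⌊119/12⌋ = 9, remainder 11
⌊12/11⌋ = 1, remainder 1
⌊11/1⌋ = 11, remainder 0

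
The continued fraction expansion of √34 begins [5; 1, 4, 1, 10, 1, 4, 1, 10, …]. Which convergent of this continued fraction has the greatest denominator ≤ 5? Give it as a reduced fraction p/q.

List convergents until the denominator exceeds the bound:
a_0 = 5: 5/1  (≤ bound)
a_1 = 1: 6/1  (≤ bound)
a_2 = 4: 29/5  (≤ bound)
a_3 = 1: 35/6  (> 5, stop)

29/5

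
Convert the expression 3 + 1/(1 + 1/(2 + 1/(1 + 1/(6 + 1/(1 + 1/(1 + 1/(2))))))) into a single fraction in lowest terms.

Start with 2.
1 + 1/(2/1) = 1 + 1/2 = 3/2
1 + 1/(3/2) = 1 + 2/3 = 5/3
6 + 1/(5/3) = 6 + 3/5 = 33/5
1 + 1/(33/5) = 1 + 5/33 = 38/33
2 + 1/(38/33) = 2 + 33/38 = 109/38
1 + 1/(109/38) = 1 + 38/109 = 147/109
3 + 1/(147/109) = 3 + 109/147 = 550/147

550/147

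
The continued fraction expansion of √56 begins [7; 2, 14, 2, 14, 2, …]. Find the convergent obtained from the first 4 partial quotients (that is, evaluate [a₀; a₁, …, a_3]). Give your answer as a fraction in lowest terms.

a_0 = 7: 7/1
a_1 = 2: 15/2
a_2 = 14: 217/29
a_3 = 2: 449/60

449/60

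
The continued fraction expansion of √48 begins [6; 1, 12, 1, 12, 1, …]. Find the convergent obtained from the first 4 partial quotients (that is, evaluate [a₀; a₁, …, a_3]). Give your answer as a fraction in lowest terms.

97/14

a_0 = 6: 6/1
a_1 = 1: 7/1
a_2 = 12: 90/13
a_3 = 1: 97/14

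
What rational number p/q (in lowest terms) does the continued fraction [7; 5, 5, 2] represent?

410/57

Start with 2.
5 + 1/(2/1) = 5 + 1/2 = 11/2
5 + 1/(11/2) = 5 + 2/11 = 57/11
7 + 1/(57/11) = 7 + 11/57 = 410/57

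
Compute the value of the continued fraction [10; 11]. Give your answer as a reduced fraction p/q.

111/11

Use the convergent recurrence hₖ = aₖ·hₖ₋₁ + hₖ₋₂ (and likewise for the denominators kₖ):
a_0 = 10: 10/1
a_1 = 11: 111/11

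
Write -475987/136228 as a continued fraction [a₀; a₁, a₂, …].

-475987 = -4·136228 + 68925, so a_0 = -4
136228 = 1·68925 + 67303, so a_1 = 1
68925 = 1·67303 + 1622, so a_2 = 1
67303 = 41·1622 + 801, so a_3 = 41
1622 = 2·801 + 20, so a_4 = 2
801 = 40·20 + 1, so a_5 = 40
20 = 20·1 + 0, so a_6 = 20

[-4; 1, 1, 41, 2, 40, 20]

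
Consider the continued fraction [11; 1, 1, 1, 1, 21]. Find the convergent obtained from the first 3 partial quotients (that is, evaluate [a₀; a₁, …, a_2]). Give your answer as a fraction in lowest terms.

23/2

Starting at the tail and folding back:
Start with 1.
1 + 1/(1/1) = 1 + 1/1 = 2/1
11 + 1/(2/1) = 11 + 1/2 = 23/2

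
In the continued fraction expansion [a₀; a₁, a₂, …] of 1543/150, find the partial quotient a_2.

Apply division with remainder until the remainder is 0:
1543 = 10·150 + 43, so a_0 = 10
150 = 3·43 + 21, so a_1 = 3
43 = 2·21 + 1, so a_2 = 2

2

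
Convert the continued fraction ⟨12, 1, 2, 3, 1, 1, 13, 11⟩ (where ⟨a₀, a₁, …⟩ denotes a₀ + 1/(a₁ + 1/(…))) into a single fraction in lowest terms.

43863/3455

a_0 = 12: 12/1
a_1 = 1: 13/1
a_2 = 2: 38/3
a_3 = 3: 127/10
a_4 = 1: 165/13
a_5 = 1: 292/23
a_6 = 13: 3961/312
a_7 = 11: 43863/3455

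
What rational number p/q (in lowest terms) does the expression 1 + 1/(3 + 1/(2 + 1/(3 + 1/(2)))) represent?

71/55

a_0 = 1: 1/1
a_1 = 3: 4/3
a_2 = 2: 9/7
a_3 = 3: 31/24
a_4 = 2: 71/55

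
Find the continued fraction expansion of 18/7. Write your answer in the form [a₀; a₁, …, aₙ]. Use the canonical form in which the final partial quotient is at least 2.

Repeatedly divide and take the remainder:
18 ÷ 7 → quotient 2, remainder 4
7 ÷ 4 → quotient 1, remainder 3
4 ÷ 3 → quotient 1, remainder 1
3 ÷ 1 → quotient 3, remainder 0

[2; 1, 1, 3]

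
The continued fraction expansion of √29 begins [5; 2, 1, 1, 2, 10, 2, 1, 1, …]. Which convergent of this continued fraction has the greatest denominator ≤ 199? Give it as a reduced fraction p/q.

727/135

List convergents until the denominator exceeds the bound:
a_0 = 5: 5/1  (≤ bound)
a_1 = 2: 11/2  (≤ bound)
a_2 = 1: 16/3  (≤ bound)
a_3 = 1: 27/5  (≤ bound)
a_4 = 2: 70/13  (≤ bound)
a_5 = 10: 727/135  (≤ bound)
a_6 = 2: 1524/283  (> 199, stop)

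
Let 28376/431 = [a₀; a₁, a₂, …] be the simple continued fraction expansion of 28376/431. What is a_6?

3

⌊28376/431⌋ = 65, remainder 361
⌊431/361⌋ = 1, remainder 70
⌊361/70⌋ = 5, remainder 11
⌊70/11⌋ = 6, remainder 4
⌊11/4⌋ = 2, remainder 3
⌊4/3⌋ = 1, remainder 1
⌊3/1⌋ = 3, remainder 0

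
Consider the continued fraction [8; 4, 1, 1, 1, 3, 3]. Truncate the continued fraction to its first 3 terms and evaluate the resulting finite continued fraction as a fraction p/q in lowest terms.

Start with 1.
4 + 1/(1/1) = 4 + 1/1 = 5/1
8 + 1/(5/1) = 8 + 1/5 = 41/5

41/5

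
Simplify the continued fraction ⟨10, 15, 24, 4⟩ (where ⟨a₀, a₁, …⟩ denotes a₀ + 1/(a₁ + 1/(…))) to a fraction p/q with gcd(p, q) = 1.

14687/1459

a_0 = 10: 10/1
a_1 = 15: 151/15
a_2 = 24: 3634/361
a_3 = 4: 14687/1459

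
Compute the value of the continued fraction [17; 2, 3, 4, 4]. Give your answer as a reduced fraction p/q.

Build up convergents one term at a time:
a_0 = 17: 17/1
a_1 = 2: 35/2
a_2 = 3: 122/7
a_3 = 4: 523/30
a_4 = 4: 2214/127

2214/127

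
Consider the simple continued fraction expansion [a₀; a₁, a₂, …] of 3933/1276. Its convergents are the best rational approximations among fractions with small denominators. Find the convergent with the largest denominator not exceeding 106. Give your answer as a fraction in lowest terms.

a_0 = 3: 3/1  (≤ bound)
a_1 = 12: 37/12  (≤ bound)
a_2 = 6: 225/73  (≤ bound)
a_3 = 1: 262/85  (≤ bound)
a_4 = 1: 487/158  (> 106, stop)

262/85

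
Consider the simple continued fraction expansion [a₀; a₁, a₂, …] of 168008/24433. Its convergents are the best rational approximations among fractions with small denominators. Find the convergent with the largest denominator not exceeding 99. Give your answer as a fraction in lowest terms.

a_0 = 6: 6/1  (≤ bound)
a_1 = 1: 7/1  (≤ bound)
a_2 = 7: 55/8  (≤ bound)
a_3 = 12: 667/97  (≤ bound)
a_4 = 7: 4724/687  (> 99, stop)

667/97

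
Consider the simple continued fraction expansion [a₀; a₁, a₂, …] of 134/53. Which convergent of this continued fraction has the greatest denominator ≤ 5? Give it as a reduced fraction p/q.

5/2

a_0 = 2: 2/1  (≤ bound)
a_1 = 1: 3/1  (≤ bound)
a_2 = 1: 5/2  (≤ bound)
a_3 = 8: 43/17  (> 5, stop)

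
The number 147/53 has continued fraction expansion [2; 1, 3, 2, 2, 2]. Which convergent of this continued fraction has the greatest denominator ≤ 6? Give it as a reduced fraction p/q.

11/4

a_0 = 2: 2/1  (≤ bound)
a_1 = 1: 3/1  (≤ bound)
a_2 = 3: 11/4  (≤ bound)
a_3 = 2: 25/9  (> 6, stop)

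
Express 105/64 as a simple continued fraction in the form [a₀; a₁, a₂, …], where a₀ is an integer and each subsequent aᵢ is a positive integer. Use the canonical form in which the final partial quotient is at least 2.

[1; 1, 1, 1, 3, 1, 1, 2]

Repeatedly divide and take the remainder:
105 ÷ 64 → quotient 1, remainder 41
64 ÷ 41 → quotient 1, remainder 23
41 ÷ 23 → quotient 1, remainder 18
23 ÷ 18 → quotient 1, remainder 5
18 ÷ 5 → quotient 3, remainder 3
5 ÷ 3 → quotient 1, remainder 2
3 ÷ 2 → quotient 1, remainder 1
2 ÷ 1 → quotient 2, remainder 0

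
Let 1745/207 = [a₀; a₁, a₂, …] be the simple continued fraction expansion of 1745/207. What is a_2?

1745 ÷ 207 → quotient 8, remainder 89
207 ÷ 89 → quotient 2, remainder 29
89 ÷ 29 → quotient 3, remainder 2

3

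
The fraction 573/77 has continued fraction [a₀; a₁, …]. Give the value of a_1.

2

⌊573/77⌋ = 7, remainder 34
⌊77/34⌋ = 2, remainder 9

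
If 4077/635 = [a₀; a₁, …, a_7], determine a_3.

1

4077 ÷ 635 → quotient 6, remainder 267
635 ÷ 267 → quotient 2, remainder 101
267 ÷ 101 → quotient 2, remainder 65
101 ÷ 65 → quotient 1, remainder 36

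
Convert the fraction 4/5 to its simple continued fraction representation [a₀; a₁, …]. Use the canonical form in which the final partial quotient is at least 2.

⌊4/5⌋ = 0, remainder 4
⌊5/4⌋ = 1, remainder 1
⌊4/1⌋ = 4, remainder 0

[0; 1, 4]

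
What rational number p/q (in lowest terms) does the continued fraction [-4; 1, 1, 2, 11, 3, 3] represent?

-1991/585

Start with 3.
3 + 1/(3/1) = 3 + 1/3 = 10/3
11 + 1/(10/3) = 11 + 3/10 = 113/10
2 + 1/(113/10) = 2 + 10/113 = 236/113
1 + 1/(236/113) = 1 + 113/236 = 349/236
1 + 1/(349/236) = 1 + 236/349 = 585/349
-4 + 1/(585/349) = -4 + 349/585 = -1991/585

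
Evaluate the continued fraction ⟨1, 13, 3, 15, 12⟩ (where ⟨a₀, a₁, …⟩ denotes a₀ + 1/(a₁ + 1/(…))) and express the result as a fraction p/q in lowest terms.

7951/7396

a_0 = 1: 1/1
a_1 = 13: 14/13
a_2 = 3: 43/40
a_3 = 15: 659/613
a_4 = 12: 7951/7396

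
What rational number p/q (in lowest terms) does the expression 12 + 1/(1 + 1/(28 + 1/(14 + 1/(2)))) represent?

10930/843

a_0 = 12: 12/1
a_1 = 1: 13/1
a_2 = 28: 376/29
a_3 = 14: 5277/407
a_4 = 2: 10930/843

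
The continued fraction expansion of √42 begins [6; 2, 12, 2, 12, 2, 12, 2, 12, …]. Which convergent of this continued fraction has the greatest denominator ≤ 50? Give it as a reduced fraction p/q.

List convergents until the denominator exceeds the bound:
a_0 = 6: 6/1  (≤ bound)
a_1 = 2: 13/2  (≤ bound)
a_2 = 12: 162/25  (≤ bound)
a_3 = 2: 337/52  (> 50, stop)

162/25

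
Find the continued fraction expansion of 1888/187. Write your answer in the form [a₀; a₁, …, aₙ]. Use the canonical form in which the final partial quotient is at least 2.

1888 ÷ 187 → quotient 10, remainder 18
187 ÷ 18 → quotient 10, remainder 7
18 ÷ 7 → quotient 2, remainder 4
7 ÷ 4 → quotient 1, remainder 3
4 ÷ 3 → quotient 1, remainder 1
3 ÷ 1 → quotient 3, remainder 0

[10; 10, 2, 1, 1, 3]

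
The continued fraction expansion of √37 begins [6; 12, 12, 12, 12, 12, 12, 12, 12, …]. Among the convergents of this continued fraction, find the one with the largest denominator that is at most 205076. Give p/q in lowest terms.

128766/21169

List convergents until the denominator exceeds the bound:
a_0 = 6: 6/1  (≤ bound)
a_1 = 12: 73/12  (≤ bound)
a_2 = 12: 882/145  (≤ bound)
a_3 = 12: 10657/1752  (≤ bound)
a_4 = 12: 128766/21169  (≤ bound)
a_5 = 12: 1555849/255780  (> 205076, stop)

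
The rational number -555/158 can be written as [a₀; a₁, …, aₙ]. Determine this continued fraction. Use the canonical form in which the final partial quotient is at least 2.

[-4; 2, 19, 4]

-555 = -4·158 + 77, so a_0 = -4
158 = 2·77 + 4, so a_1 = 2
77 = 19·4 + 1, so a_2 = 19
4 = 4·1 + 0, so a_3 = 4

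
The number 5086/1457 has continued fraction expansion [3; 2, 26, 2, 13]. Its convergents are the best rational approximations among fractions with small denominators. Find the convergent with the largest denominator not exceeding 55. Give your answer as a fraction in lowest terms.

a_0 = 3: 3/1  (≤ bound)
a_1 = 2: 7/2  (≤ bound)
a_2 = 26: 185/53  (≤ bound)
a_3 = 2: 377/108  (> 55, stop)

185/53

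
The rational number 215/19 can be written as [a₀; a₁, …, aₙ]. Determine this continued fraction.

[11; 3, 6]

⌊215/19⌋ = 11, remainder 6
⌊19/6⌋ = 3, remainder 1
⌊6/1⌋ = 6, remainder 0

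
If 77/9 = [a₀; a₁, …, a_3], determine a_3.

77 ÷ 9 → quotient 8, remainder 5
9 ÷ 5 → quotient 1, remainder 4
5 ÷ 4 → quotient 1, remainder 1
4 ÷ 1 → quotient 4, remainder 0

4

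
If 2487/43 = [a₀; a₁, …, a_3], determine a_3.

7

Repeatedly divide and take the remainder:
⌊2487/43⌋ = 57, remainder 36
⌊43/36⌋ = 1, remainder 7
⌊36/7⌋ = 5, remainder 1
⌊7/1⌋ = 7, remainder 0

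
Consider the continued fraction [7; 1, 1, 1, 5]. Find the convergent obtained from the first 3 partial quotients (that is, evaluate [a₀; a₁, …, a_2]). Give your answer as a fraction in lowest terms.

Build up convergents one term at a time:
a_0 = 7: 7/1
a_1 = 1: 8/1
a_2 = 1: 15/2

15/2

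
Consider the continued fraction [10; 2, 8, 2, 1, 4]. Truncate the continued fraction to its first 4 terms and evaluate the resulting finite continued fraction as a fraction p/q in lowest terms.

377/36

Work from the innermost term outward:
Start with 2.
8 + 1/(2/1) = 8 + 1/2 = 17/2
2 + 1/(17/2) = 2 + 2/17 = 36/17
10 + 1/(36/17) = 10 + 17/36 = 377/36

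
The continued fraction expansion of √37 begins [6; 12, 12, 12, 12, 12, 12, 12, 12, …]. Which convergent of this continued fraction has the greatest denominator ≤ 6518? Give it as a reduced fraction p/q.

List convergents until the denominator exceeds the bound:
a_0 = 6: 6/1  (≤ bound)
a_1 = 12: 73/12  (≤ bound)
a_2 = 12: 882/145  (≤ bound)
a_3 = 12: 10657/1752  (≤ bound)
a_4 = 12: 128766/21169  (> 6518, stop)

10657/1752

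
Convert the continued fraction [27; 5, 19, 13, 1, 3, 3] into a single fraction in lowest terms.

469137/17249

a_0 = 27: 27/1
a_1 = 5: 136/5
a_2 = 19: 2611/96
a_3 = 13: 34079/1253
a_4 = 1: 36690/1349
a_5 = 3: 144149/5300
a_6 = 3: 469137/17249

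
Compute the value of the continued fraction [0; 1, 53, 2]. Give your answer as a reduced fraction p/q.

107/109

Start with 2.
53 + 1/(2/1) = 53 + 1/2 = 107/2
1 + 1/(107/2) = 1 + 2/107 = 109/107
0 + 1/(109/107) = 0 + 107/109 = 107/109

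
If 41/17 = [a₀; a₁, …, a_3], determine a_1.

Apply division with remainder until the remainder is 0:
⌊41/17⌋ = 2, remainder 7
⌊17/7⌋ = 2, remainder 3

2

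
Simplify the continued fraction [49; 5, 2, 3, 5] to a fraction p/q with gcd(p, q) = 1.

9886/201

a_0 = 49: 49/1
a_1 = 5: 246/5
a_2 = 2: 541/11
a_3 = 3: 1869/38
a_4 = 5: 9886/201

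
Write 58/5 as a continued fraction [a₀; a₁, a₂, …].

[11; 1, 1, 2]

58 ÷ 5 → quotient 11, remainder 3
5 ÷ 3 → quotient 1, remainder 2
3 ÷ 2 → quotient 1, remainder 1
2 ÷ 1 → quotient 2, remainder 0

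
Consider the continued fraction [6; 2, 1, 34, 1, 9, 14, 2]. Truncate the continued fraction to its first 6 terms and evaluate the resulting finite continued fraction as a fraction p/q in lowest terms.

6761/1067

a_0 = 6: 6/1
a_1 = 2: 13/2
a_2 = 1: 19/3
a_3 = 34: 659/104
a_4 = 1: 678/107
a_5 = 9: 6761/1067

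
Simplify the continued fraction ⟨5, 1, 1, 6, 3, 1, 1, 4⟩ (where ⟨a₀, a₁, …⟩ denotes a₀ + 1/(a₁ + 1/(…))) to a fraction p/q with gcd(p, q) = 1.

Start with 4.
1 + 1/(4/1) = 1 + 1/4 = 5/4
1 + 1/(5/4) = 1 + 4/5 = 9/5
3 + 1/(9/5) = 3 + 5/9 = 32/9
6 + 1/(32/9) = 6 + 9/32 = 201/32
1 + 1/(201/32) = 1 + 32/201 = 233/201
1 + 1/(233/201) = 1 + 201/233 = 434/233
5 + 1/(434/233) = 5 + 233/434 = 2403/434

2403/434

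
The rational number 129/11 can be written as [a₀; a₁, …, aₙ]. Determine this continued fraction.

[11; 1, 2, 1, 2]

Run the Euclidean algorithm, recording each quotient:
129 ÷ 11 → quotient 11, remainder 8
11 ÷ 8 → quotient 1, remainder 3
8 ÷ 3 → quotient 2, remainder 2
3 ÷ 2 → quotient 1, remainder 1
2 ÷ 1 → quotient 2, remainder 0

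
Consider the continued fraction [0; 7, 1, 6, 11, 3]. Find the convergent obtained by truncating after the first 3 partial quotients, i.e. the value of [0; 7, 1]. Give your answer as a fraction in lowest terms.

1/8

a_0 = 0: 0/1
a_1 = 7: 1/7
a_2 = 1: 1/8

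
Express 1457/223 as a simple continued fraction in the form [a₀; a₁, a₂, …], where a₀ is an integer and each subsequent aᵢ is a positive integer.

[6; 1, 1, 6, 1, 14]

Apply division with remainder until the remainder is 0:
1457 = 6·223 + 119, so a_0 = 6
223 = 1·119 + 104, so a_1 = 1
119 = 1·104 + 15, so a_2 = 1
104 = 6·15 + 14, so a_3 = 6
15 = 1·14 + 1, so a_4 = 1
14 = 14·1 + 0, so a_5 = 14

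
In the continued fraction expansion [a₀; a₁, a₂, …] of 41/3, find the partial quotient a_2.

2

Run the Euclidean algorithm, recording each quotient:
⌊41/3⌋ = 13, remainder 2
⌊3/2⌋ = 1, remainder 1
⌊2/1⌋ = 2, remainder 0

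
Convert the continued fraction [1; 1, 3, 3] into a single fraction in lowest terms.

Compute successive convergents:
a_0 = 1: 1/1
a_1 = 1: 2/1
a_2 = 3: 7/4
a_3 = 3: 23/13

23/13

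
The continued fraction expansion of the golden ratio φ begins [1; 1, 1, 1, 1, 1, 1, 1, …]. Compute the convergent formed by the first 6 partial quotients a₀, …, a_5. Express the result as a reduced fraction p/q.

Use the convergent recurrence hₖ = aₖ·hₖ₋₁ + hₖ₋₂ (and likewise for the denominators kₖ):
a_0 = 1: 1/1
a_1 = 1: 2/1
a_2 = 1: 3/2
a_3 = 1: 5/3
a_4 = 1: 8/5
a_5 = 1: 13/8

13/8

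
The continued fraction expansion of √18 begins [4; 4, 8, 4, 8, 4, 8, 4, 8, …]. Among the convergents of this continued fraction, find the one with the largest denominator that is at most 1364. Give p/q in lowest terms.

4756/1121

a_0 = 4: 4/1  (≤ bound)
a_1 = 4: 17/4  (≤ bound)
a_2 = 8: 140/33  (≤ bound)
a_3 = 4: 577/136  (≤ bound)
a_4 = 8: 4756/1121  (≤ bound)
a_5 = 4: 19601/4620  (> 1364, stop)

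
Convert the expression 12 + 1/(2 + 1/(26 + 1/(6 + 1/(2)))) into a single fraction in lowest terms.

Collapse the nested fraction from the inside out:
Start with 2.
6 + 1/(2/1) = 6 + 1/2 = 13/2
26 + 1/(13/2) = 26 + 2/13 = 340/13
2 + 1/(340/13) = 2 + 13/340 = 693/340
12 + 1/(693/340) = 12 + 340/693 = 8656/693

8656/693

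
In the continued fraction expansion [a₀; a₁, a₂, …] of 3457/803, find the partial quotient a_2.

3

⌊3457/803⌋ = 4, remainder 245
⌊803/245⌋ = 3, remainder 68
⌊245/68⌋ = 3, remainder 41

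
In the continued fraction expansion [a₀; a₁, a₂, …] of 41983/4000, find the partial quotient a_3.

3

41983 = 10·4000 + 1983, so a_0 = 10
4000 = 2·1983 + 34, so a_1 = 2
1983 = 58·34 + 11, so a_2 = 58
34 = 3·11 + 1, so a_3 = 3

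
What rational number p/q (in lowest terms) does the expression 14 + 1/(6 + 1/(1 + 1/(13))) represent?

1372/97

Start with 13.
1 + 1/(13/1) = 1 + 1/13 = 14/13
6 + 1/(14/13) = 6 + 13/14 = 97/14
14 + 1/(97/14) = 14 + 14/97 = 1372/97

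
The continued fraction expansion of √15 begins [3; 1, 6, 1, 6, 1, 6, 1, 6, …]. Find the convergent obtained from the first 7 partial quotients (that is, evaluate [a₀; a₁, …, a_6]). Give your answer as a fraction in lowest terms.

1677/433

a_0 = 3: 3/1
a_1 = 1: 4/1
a_2 = 6: 27/7
a_3 = 1: 31/8
a_4 = 6: 213/55
a_5 = 1: 244/63
a_6 = 6: 1677/433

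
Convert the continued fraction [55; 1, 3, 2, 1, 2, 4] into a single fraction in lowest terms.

8533/153

a_0 = 55: 55/1
a_1 = 1: 56/1
a_2 = 3: 223/4
a_3 = 2: 502/9
a_4 = 1: 725/13
a_5 = 2: 1952/35
a_6 = 4: 8533/153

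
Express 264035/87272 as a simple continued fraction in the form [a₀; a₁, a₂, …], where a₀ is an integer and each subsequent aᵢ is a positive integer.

264035 ÷ 87272 → quotient 3, remainder 2219
87272 ÷ 2219 → quotient 39, remainder 731
2219 ÷ 731 → quotient 3, remainder 26
731 ÷ 26 → quotient 28, remainder 3
26 ÷ 3 → quotient 8, remainder 2
3 ÷ 2 → quotient 1, remainder 1
2 ÷ 1 → quotient 2, remainder 0

[3; 39, 3, 28, 8, 1, 2]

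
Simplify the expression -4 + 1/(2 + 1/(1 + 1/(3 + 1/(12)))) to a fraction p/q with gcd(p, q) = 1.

-491/135

Start with 12.
3 + 1/(12/1) = 3 + 1/12 = 37/12
1 + 1/(37/12) = 1 + 12/37 = 49/37
2 + 1/(49/37) = 2 + 37/49 = 135/49
-4 + 1/(135/49) = -4 + 49/135 = -491/135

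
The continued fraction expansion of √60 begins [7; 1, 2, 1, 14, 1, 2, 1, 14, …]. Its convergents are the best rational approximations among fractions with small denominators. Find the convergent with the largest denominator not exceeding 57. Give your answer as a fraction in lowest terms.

31/4

List convergents until the denominator exceeds the bound:
a_0 = 7: 7/1  (≤ bound)
a_1 = 1: 8/1  (≤ bound)
a_2 = 2: 23/3  (≤ bound)
a_3 = 1: 31/4  (≤ bound)
a_4 = 14: 457/59  (> 57, stop)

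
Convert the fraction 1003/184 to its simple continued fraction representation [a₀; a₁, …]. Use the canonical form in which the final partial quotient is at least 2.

Apply division with remainder until the remainder is 0:
1003 = 5·184 + 83, so a_0 = 5
184 = 2·83 + 18, so a_1 = 2
83 = 4·18 + 11, so a_2 = 4
18 = 1·11 + 7, so a_3 = 1
11 = 1·7 + 4, so a_4 = 1
7 = 1·4 + 3, so a_5 = 1
4 = 1·3 + 1, so a_6 = 1
3 = 3·1 + 0, so a_7 = 3

[5; 2, 4, 1, 1, 1, 1, 3]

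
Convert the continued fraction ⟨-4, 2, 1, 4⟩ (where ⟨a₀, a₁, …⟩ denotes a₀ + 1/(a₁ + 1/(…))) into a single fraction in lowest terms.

-51/14

Use the convergent recurrence hₖ = aₖ·hₖ₋₁ + hₖ₋₂ (and likewise for the denominators kₖ):
a_0 = -4: -4/1
a_1 = 2: -7/2
a_2 = 1: -11/3
a_3 = 4: -51/14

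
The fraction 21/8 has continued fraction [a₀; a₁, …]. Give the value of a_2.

1

⌊21/8⌋ = 2, remainder 5
⌊8/5⌋ = 1, remainder 3
⌊5/3⌋ = 1, remainder 2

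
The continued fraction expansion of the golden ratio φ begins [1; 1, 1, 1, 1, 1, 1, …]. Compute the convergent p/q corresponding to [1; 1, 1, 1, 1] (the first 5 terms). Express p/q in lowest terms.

8/5

Work from the innermost term outward:
Start with 1.
1 + 1/(1/1) = 1 + 1/1 = 2/1
1 + 1/(2/1) = 1 + 1/2 = 3/2
1 + 1/(3/2) = 1 + 2/3 = 5/3
1 + 1/(5/3) = 1 + 3/5 = 8/5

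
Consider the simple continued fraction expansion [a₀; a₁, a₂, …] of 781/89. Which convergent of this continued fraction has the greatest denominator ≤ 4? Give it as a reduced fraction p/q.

a_0 = 8: 8/1  (≤ bound)
a_1 = 1: 9/1  (≤ bound)
a_2 = 3: 35/4  (≤ bound)
a_3 = 2: 79/9  (> 4, stop)

35/4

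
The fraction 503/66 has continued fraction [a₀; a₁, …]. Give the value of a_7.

2

Apply division with remainder until the remainder is 0:
503 ÷ 66 → quotient 7, remainder 41
66 ÷ 41 → quotient 1, remainder 25
41 ÷ 25 → quotient 1, remainder 16
25 ÷ 16 → quotient 1, remainder 9
16 ÷ 9 → quotient 1, remainder 7
9 ÷ 7 → quotient 1, remainder 2
7 ÷ 2 → quotient 3, remainder 1
2 ÷ 1 → quotient 2, remainder 0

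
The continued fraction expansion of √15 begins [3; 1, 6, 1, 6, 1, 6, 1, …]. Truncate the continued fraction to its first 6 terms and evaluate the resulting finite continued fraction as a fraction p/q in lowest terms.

Use the convergent recurrence hₖ = aₖ·hₖ₋₁ + hₖ₋₂ (and likewise for the denominators kₖ):
a_0 = 3: 3/1
a_1 = 1: 4/1
a_2 = 6: 27/7
a_3 = 1: 31/8
a_4 = 6: 213/55
a_5 = 1: 244/63

244/63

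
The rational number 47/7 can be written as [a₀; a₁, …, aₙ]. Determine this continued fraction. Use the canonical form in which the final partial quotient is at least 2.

47 = 6·7 + 5, so a_0 = 6
7 = 1·5 + 2, so a_1 = 1
5 = 2·2 + 1, so a_2 = 2
2 = 2·1 + 0, so a_3 = 2

[6; 1, 2, 2]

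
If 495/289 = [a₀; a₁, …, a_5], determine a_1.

Repeatedly divide and take the remainder:
495 ÷ 289 → quotient 1, remainder 206
289 ÷ 206 → quotient 1, remainder 83

1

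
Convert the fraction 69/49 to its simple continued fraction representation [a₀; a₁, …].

[1; 2, 2, 4, 2]

69 = 1·49 + 20, so a_0 = 1
49 = 2·20 + 9, so a_1 = 2
20 = 2·9 + 2, so a_2 = 2
9 = 4·2 + 1, so a_3 = 4
2 = 2·1 + 0, so a_4 = 2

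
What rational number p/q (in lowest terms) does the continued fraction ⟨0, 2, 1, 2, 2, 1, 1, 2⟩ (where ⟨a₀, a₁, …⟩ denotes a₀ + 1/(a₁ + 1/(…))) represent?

44/119

Use the convergent recurrence hₖ = aₖ·hₖ₋₁ + hₖ₋₂ (and likewise for the denominators kₖ):
a_0 = 0: 0/1
a_1 = 2: 1/2
a_2 = 1: 1/3
a_3 = 2: 3/8
a_4 = 2: 7/19
a_5 = 1: 10/27
a_6 = 1: 17/46
a_7 = 2: 44/119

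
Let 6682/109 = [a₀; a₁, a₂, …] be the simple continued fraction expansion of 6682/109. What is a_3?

Apply division with remainder until the remainder is 0:
⌊6682/109⌋ = 61, remainder 33
⌊109/33⌋ = 3, remainder 10
⌊33/10⌋ = 3, remainder 3
⌊10/3⌋ = 3, remainder 1

3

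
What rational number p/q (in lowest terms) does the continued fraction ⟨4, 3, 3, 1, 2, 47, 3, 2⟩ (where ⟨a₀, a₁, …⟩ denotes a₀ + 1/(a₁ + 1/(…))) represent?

a_0 = 4: 4/1
a_1 = 3: 13/3
a_2 = 3: 43/10
a_3 = 1: 56/13
a_4 = 2: 155/36
a_5 = 47: 7341/1705
a_6 = 3: 22178/5151
a_7 = 2: 51697/12007

51697/12007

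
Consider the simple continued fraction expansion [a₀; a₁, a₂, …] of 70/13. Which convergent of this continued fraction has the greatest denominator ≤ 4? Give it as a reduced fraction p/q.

List convergents until the denominator exceeds the bound:
a_0 = 5: 5/1  (≤ bound)
a_1 = 2: 11/2  (≤ bound)
a_2 = 1: 16/3  (≤ bound)
a_3 = 1: 27/5  (> 4, stop)

16/3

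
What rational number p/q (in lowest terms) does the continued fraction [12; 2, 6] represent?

162/13

a_0 = 12: 12/1
a_1 = 2: 25/2
a_2 = 6: 162/13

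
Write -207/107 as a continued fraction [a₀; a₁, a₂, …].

⌊-207/107⌋ = -2, remainder 7
⌊107/7⌋ = 15, remainder 2
⌊7/2⌋ = 3, remainder 1
⌊2/1⌋ = 2, remainder 0

[-2; 15, 3, 2]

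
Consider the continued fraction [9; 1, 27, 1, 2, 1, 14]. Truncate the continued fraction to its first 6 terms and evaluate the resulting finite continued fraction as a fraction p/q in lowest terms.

Start with 1.
2 + 1/(1/1) = 2 + 1/1 = 3/1
1 + 1/(3/1) = 1 + 1/3 = 4/3
27 + 1/(4/3) = 27 + 3/4 = 111/4
1 + 1/(111/4) = 1 + 4/111 = 115/111
9 + 1/(115/111) = 9 + 111/115 = 1146/115

1146/115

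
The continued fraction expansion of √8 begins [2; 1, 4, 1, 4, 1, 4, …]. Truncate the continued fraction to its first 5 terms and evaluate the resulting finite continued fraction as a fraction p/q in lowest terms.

Start with 4.
1 + 1/(4/1) = 1 + 1/4 = 5/4
4 + 1/(5/4) = 4 + 4/5 = 24/5
1 + 1/(24/5) = 1 + 5/24 = 29/24
2 + 1/(29/24) = 2 + 24/29 = 82/29

82/29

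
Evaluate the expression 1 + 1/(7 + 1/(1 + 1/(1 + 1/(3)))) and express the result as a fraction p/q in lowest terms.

Start with 3.
1 + 1/(3/1) = 1 + 1/3 = 4/3
1 + 1/(4/3) = 1 + 3/4 = 7/4
7 + 1/(7/4) = 7 + 4/7 = 53/7
1 + 1/(53/7) = 1 + 7/53 = 60/53

60/53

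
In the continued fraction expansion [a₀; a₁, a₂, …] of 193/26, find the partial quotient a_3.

193 ÷ 26 → quotient 7, remainder 11
26 ÷ 11 → quotient 2, remainder 4
11 ÷ 4 → quotient 2, remainder 3
4 ÷ 3 → quotient 1, remainder 1

1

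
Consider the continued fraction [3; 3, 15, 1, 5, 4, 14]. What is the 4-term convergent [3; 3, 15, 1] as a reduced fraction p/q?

163/49

Compute successive convergents:
a_0 = 3: 3/1
a_1 = 3: 10/3
a_2 = 15: 153/46
a_3 = 1: 163/49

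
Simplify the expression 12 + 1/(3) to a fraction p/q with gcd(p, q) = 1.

37/3

a_0 = 12: 12/1
a_1 = 3: 37/3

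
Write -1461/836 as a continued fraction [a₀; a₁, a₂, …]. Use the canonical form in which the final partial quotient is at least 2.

-1461 ÷ 836 → quotient -2, remainder 211
836 ÷ 211 → quotient 3, remainder 203
211 ÷ 203 → quotient 1, remainder 8
203 ÷ 8 → quotient 25, remainder 3
8 ÷ 3 → quotient 2, remainder 2
3 ÷ 2 → quotient 1, remainder 1
2 ÷ 1 → quotient 2, remainder 0

[-2; 3, 1, 25, 2, 1, 2]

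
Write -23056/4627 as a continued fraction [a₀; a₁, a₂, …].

[-5; 58, 1, 1, 3, 11]

Apply division with remainder until the remainder is 0:
⌊-23056/4627⌋ = -5, remainder 79
⌊4627/79⌋ = 58, remainder 45
⌊79/45⌋ = 1, remainder 34
⌊45/34⌋ = 1, remainder 11
⌊34/11⌋ = 3, remainder 1
⌊11/1⌋ = 11, remainder 0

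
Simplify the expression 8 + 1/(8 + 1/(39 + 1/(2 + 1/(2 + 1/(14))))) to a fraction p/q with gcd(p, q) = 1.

184981/22768

a_0 = 8: 8/1
a_1 = 8: 65/8
a_2 = 39: 2543/313
a_3 = 2: 5151/634
a_4 = 2: 12845/1581
a_5 = 14: 184981/22768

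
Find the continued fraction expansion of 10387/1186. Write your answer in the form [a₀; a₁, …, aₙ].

[8; 1, 3, 7, 1, 1, 4, 4]

Run the Euclidean algorithm, recording each quotient:
⌊10387/1186⌋ = 8, remainder 899
⌊1186/899⌋ = 1, remainder 287
⌊899/287⌋ = 3, remainder 38
⌊287/38⌋ = 7, remainder 21
⌊38/21⌋ = 1, remainder 17
⌊21/17⌋ = 1, remainder 4
⌊17/4⌋ = 4, remainder 1
⌊4/1⌋ = 4, remainder 0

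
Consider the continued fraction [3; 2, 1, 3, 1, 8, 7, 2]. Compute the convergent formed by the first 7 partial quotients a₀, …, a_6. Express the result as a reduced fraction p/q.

2938/875

a_0 = 3: 3/1
a_1 = 2: 7/2
a_2 = 1: 10/3
a_3 = 3: 37/11
a_4 = 1: 47/14
a_5 = 8: 413/123
a_6 = 7: 2938/875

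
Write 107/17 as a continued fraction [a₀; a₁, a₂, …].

107 = 6·17 + 5, so a_0 = 6
17 = 3·5 + 2, so a_1 = 3
5 = 2·2 + 1, so a_2 = 2
2 = 2·1 + 0, so a_3 = 2

[6; 3, 2, 2]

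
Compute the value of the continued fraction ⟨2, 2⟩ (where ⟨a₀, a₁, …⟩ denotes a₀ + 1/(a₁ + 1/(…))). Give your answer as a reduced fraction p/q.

Start with 2.
2 + 1/(2/1) = 2 + 1/2 = 5/2

5/2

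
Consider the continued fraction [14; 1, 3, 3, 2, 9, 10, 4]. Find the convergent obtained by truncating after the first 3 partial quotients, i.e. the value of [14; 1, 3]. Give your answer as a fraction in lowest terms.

59/4

Start with 3.
1 + 1/(3/1) = 1 + 1/3 = 4/3
14 + 1/(4/3) = 14 + 3/4 = 59/4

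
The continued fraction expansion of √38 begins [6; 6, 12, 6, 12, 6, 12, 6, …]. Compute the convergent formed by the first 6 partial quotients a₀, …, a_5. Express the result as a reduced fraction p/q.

202501/32850

a_0 = 6: 6/1
a_1 = 6: 37/6
a_2 = 12: 450/73
a_3 = 6: 2737/444
a_4 = 12: 33294/5401
a_5 = 6: 202501/32850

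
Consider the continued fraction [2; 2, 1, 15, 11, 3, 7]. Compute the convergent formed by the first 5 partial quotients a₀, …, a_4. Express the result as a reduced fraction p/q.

Compute successive convergents:
a_0 = 2: 2/1
a_1 = 2: 5/2
a_2 = 1: 7/3
a_3 = 15: 110/47
a_4 = 11: 1217/520

1217/520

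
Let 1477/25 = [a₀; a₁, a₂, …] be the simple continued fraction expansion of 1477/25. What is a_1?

1477 ÷ 25 → quotient 59, remainder 2
25 ÷ 2 → quotient 12, remainder 1

12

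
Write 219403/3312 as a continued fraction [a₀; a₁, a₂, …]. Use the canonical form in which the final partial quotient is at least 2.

[66; 4, 11, 1, 12, 1, 1, 2]

Repeatedly divide and take the remainder:
219403 = 66·3312 + 811, so a_0 = 66
3312 = 4·811 + 68, so a_1 = 4
811 = 11·68 + 63, so a_2 = 11
68 = 1·63 + 5, so a_3 = 1
63 = 12·5 + 3, so a_4 = 12
5 = 1·3 + 2, so a_5 = 1
3 = 1·2 + 1, so a_6 = 1
2 = 2·1 + 0, so a_7 = 2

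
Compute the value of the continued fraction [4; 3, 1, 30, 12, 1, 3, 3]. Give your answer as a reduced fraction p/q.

Starting at the tail and folding back:
Start with 3.
3 + 1/(3/1) = 3 + 1/3 = 10/3
1 + 1/(10/3) = 1 + 3/10 = 13/10
12 + 1/(13/10) = 12 + 10/13 = 166/13
30 + 1/(166/13) = 30 + 13/166 = 4993/166
1 + 1/(4993/166) = 1 + 166/4993 = 5159/4993
3 + 1/(5159/4993) = 3 + 4993/5159 = 20470/5159
4 + 1/(20470/5159) = 4 + 5159/20470 = 87039/20470

87039/20470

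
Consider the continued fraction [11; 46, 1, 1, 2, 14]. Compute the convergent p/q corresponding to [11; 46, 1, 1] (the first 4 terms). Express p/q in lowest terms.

Start with 1.
1 + 1/(1/1) = 1 + 1/1 = 2/1
46 + 1/(2/1) = 46 + 1/2 = 93/2
11 + 1/(93/2) = 11 + 2/93 = 1025/93

1025/93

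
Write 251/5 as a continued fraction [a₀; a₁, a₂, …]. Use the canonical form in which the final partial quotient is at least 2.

[50; 5]

Run the Euclidean algorithm, recording each quotient:
⌊251/5⌋ = 50, remainder 1
⌊5/1⌋ = 5, remainder 0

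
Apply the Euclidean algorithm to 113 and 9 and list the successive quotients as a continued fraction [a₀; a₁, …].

⌊113/9⌋ = 12, remainder 5
⌊9/5⌋ = 1, remainder 4
⌊5/4⌋ = 1, remainder 1
⌊4/1⌋ = 4, remainder 0

[12; 1, 1, 4]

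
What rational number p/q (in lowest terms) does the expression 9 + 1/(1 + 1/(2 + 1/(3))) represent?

97/10

Collapse the nested fraction from the inside out:
Start with 3.
2 + 1/(3/1) = 2 + 1/3 = 7/3
1 + 1/(7/3) = 1 + 3/7 = 10/7
9 + 1/(10/7) = 9 + 7/10 = 97/10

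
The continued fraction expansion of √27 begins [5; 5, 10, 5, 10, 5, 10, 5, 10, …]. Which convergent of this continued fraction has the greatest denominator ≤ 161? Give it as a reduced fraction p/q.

a_0 = 5: 5/1  (≤ bound)
a_1 = 5: 26/5  (≤ bound)
a_2 = 10: 265/51  (≤ bound)
a_3 = 5: 1351/260  (> 161, stop)

265/51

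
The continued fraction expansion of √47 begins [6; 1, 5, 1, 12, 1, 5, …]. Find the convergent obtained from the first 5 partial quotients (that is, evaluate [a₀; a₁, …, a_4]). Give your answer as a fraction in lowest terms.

a_0 = 6: 6/1
a_1 = 1: 7/1
a_2 = 5: 41/6
a_3 = 1: 48/7
a_4 = 12: 617/90

617/90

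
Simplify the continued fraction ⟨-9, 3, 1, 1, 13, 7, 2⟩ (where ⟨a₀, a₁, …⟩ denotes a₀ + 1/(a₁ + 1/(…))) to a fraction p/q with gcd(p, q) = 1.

Collapse the nested fraction from the inside out:
Start with 2.
7 + 1/(2/1) = 7 + 1/2 = 15/2
13 + 1/(15/2) = 13 + 2/15 = 197/15
1 + 1/(197/15) = 1 + 15/197 = 212/197
1 + 1/(212/197) = 1 + 197/212 = 409/212
3 + 1/(409/212) = 3 + 212/409 = 1439/409
-9 + 1/(1439/409) = -9 + 409/1439 = -12542/1439

-12542/1439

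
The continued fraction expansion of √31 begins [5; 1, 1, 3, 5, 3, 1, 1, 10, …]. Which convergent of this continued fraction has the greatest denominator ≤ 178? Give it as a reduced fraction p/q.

a_0 = 5: 5/1  (≤ bound)
a_1 = 1: 6/1  (≤ bound)
a_2 = 1: 11/2  (≤ bound)
a_3 = 3: 39/7  (≤ bound)
a_4 = 5: 206/37  (≤ bound)
a_5 = 3: 657/118  (≤ bound)
a_6 = 1: 863/155  (≤ bound)
a_7 = 1: 1520/273  (> 178, stop)

863/155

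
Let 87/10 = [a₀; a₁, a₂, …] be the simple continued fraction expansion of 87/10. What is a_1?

1

87 ÷ 10 → quotient 8, remainder 7
10 ÷ 7 → quotient 1, remainder 3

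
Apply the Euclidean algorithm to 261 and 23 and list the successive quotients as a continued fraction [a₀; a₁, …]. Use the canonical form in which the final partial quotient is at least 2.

[11; 2, 1, 7]

261 = 11·23 + 8, so a_0 = 11
23 = 2·8 + 7, so a_1 = 2
8 = 1·7 + 1, so a_2 = 1
7 = 7·1 + 0, so a_3 = 7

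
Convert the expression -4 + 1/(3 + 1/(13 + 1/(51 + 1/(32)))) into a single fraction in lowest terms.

-240403/65416

Compute successive convergents:
a_0 = -4: -4/1
a_1 = 3: -11/3
a_2 = 13: -147/40
a_3 = 51: -7508/2043
a_4 = 32: -240403/65416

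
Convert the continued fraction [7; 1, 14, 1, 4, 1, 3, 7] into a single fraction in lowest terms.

Start with 7.
3 + 1/(7/1) = 3 + 1/7 = 22/7
1 + 1/(22/7) = 1 + 7/22 = 29/22
4 + 1/(29/22) = 4 + 22/29 = 138/29
1 + 1/(138/29) = 1 + 29/138 = 167/138
14 + 1/(167/138) = 14 + 138/167 = 2476/167
1 + 1/(2476/167) = 1 + 167/2476 = 2643/2476
7 + 1/(2643/2476) = 7 + 2476/2643 = 20977/2643

20977/2643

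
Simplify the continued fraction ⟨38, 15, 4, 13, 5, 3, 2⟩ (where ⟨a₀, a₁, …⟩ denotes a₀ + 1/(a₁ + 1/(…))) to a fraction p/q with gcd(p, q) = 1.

Work from the innermost term outward:
Start with 2.
3 + 1/(2/1) = 3 + 1/2 = 7/2
5 + 1/(7/2) = 5 + 2/7 = 37/7
13 + 1/(37/7) = 13 + 7/37 = 488/37
4 + 1/(488/37) = 4 + 37/488 = 1989/488
15 + 1/(1989/488) = 15 + 488/1989 = 30323/1989
38 + 1/(30323/1989) = 38 + 1989/30323 = 1154263/30323

1154263/30323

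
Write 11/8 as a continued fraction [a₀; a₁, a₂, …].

[1; 2, 1, 2]

Apply division with remainder until the remainder is 0:
⌊11/8⌋ = 1, remainder 3
⌊8/3⌋ = 2, remainder 2
⌊3/2⌋ = 1, remainder 1
⌊2/1⌋ = 2, remainder 0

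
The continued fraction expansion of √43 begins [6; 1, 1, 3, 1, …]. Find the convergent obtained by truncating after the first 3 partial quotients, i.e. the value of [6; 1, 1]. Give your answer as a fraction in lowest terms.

13/2

Start with 1.
1 + 1/(1/1) = 1 + 1/1 = 2/1
6 + 1/(2/1) = 6 + 1/2 = 13/2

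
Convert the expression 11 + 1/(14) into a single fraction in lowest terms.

155/14

Start with 14.
11 + 1/(14/1) = 11 + 1/14 = 155/14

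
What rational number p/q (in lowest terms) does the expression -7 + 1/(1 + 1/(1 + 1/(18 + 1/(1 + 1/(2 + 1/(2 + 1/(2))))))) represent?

-4236/653

a_0 = -7: -7/1
a_1 = 1: -6/1
a_2 = 1: -13/2
a_3 = 18: -240/37
a_4 = 1: -253/39
a_5 = 2: -746/115
a_6 = 2: -1745/269
a_7 = 2: -4236/653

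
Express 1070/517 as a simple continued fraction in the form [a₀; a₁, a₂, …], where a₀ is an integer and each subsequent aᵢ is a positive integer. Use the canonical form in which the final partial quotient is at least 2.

⌊1070/517⌋ = 2, remainder 36
⌊517/36⌋ = 14, remainder 13
⌊36/13⌋ = 2, remainder 10
⌊13/10⌋ = 1, remainder 3
⌊10/3⌋ = 3, remainder 1
⌊3/1⌋ = 3, remainder 0

[2; 14, 2, 1, 3, 3]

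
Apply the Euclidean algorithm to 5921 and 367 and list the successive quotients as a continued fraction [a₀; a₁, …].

[16; 7, 2, 24]

⌊5921/367⌋ = 16, remainder 49
⌊367/49⌋ = 7, remainder 24
⌊49/24⌋ = 2, remainder 1
⌊24/1⌋ = 24, remainder 0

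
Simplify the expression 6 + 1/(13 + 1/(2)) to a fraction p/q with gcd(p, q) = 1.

Starting at the tail and folding back:
Start with 2.
13 + 1/(2/1) = 13 + 1/2 = 27/2
6 + 1/(27/2) = 6 + 2/27 = 164/27

164/27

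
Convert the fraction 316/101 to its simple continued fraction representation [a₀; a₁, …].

⌊316/101⌋ = 3, remainder 13
⌊101/13⌋ = 7, remainder 10
⌊13/10⌋ = 1, remainder 3
⌊10/3⌋ = 3, remainder 1
⌊3/1⌋ = 3, remainder 0

[3; 7, 1, 3, 3]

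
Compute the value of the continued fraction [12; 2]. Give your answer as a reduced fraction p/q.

Use the convergent recurrence hₖ = aₖ·hₖ₋₁ + hₖ₋₂ (and likewise for the denominators kₖ):
a_0 = 12: 12/1
a_1 = 2: 25/2

25/2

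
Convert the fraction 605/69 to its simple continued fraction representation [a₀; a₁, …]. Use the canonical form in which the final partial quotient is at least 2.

Run the Euclidean algorithm, recording each quotient:
605 ÷ 69 → quotient 8, remainder 53
69 ÷ 53 → quotient 1, remainder 16
53 ÷ 16 → quotient 3, remainder 5
16 ÷ 5 → quotient 3, remainder 1
5 ÷ 1 → quotient 5, remainder 0

[8; 1, 3, 3, 5]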